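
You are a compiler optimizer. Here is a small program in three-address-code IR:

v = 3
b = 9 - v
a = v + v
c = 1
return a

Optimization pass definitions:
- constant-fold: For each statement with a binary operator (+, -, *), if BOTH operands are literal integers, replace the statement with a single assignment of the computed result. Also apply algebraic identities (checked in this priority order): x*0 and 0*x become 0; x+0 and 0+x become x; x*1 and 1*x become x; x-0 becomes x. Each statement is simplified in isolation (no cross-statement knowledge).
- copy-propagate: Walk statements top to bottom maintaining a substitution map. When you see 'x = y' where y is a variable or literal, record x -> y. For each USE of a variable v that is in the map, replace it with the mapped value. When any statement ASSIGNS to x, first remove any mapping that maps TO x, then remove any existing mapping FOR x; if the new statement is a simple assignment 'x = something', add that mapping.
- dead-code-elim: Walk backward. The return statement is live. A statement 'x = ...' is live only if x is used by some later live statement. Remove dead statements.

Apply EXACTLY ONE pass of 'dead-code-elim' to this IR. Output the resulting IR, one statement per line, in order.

Answer: v = 3
a = v + v
return a

Derivation:
Applying dead-code-elim statement-by-statement:
  [5] return a  -> KEEP (return); live=['a']
  [4] c = 1  -> DEAD (c not live)
  [3] a = v + v  -> KEEP; live=['v']
  [2] b = 9 - v  -> DEAD (b not live)
  [1] v = 3  -> KEEP; live=[]
Result (3 stmts):
  v = 3
  a = v + v
  return a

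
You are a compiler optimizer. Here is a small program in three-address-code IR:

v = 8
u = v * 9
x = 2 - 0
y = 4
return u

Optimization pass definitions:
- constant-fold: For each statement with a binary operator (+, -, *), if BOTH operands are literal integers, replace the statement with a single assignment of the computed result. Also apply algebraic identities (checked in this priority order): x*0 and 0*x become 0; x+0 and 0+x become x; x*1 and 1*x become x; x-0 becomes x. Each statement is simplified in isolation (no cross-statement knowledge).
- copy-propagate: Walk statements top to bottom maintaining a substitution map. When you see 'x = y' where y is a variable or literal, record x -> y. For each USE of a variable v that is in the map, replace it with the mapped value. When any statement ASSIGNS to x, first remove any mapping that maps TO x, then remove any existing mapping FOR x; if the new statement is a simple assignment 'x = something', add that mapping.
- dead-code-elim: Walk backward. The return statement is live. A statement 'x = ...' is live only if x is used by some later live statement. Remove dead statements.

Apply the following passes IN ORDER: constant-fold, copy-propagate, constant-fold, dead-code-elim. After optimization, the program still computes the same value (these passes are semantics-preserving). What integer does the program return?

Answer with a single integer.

Answer: 72

Derivation:
Initial IR:
  v = 8
  u = v * 9
  x = 2 - 0
  y = 4
  return u
After constant-fold (5 stmts):
  v = 8
  u = v * 9
  x = 2
  y = 4
  return u
After copy-propagate (5 stmts):
  v = 8
  u = 8 * 9
  x = 2
  y = 4
  return u
After constant-fold (5 stmts):
  v = 8
  u = 72
  x = 2
  y = 4
  return u
After dead-code-elim (2 stmts):
  u = 72
  return u
Evaluate:
  v = 8  =>  v = 8
  u = v * 9  =>  u = 72
  x = 2 - 0  =>  x = 2
  y = 4  =>  y = 4
  return u = 72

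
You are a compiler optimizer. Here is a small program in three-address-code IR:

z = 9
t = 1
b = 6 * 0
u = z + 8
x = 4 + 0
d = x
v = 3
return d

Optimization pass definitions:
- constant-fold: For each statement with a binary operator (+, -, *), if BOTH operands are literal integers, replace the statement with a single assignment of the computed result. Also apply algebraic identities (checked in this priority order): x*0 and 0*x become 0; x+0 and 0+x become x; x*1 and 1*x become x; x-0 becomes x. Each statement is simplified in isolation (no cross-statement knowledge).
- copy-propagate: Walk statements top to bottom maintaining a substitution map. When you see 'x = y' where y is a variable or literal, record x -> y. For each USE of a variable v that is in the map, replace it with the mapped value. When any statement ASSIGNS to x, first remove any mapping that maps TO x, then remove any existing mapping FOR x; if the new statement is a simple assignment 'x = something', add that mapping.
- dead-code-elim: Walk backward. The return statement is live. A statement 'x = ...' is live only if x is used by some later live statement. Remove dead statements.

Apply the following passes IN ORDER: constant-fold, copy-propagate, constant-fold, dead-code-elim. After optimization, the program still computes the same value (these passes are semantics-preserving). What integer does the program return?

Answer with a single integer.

Answer: 4

Derivation:
Initial IR:
  z = 9
  t = 1
  b = 6 * 0
  u = z + 8
  x = 4 + 0
  d = x
  v = 3
  return d
After constant-fold (8 stmts):
  z = 9
  t = 1
  b = 0
  u = z + 8
  x = 4
  d = x
  v = 3
  return d
After copy-propagate (8 stmts):
  z = 9
  t = 1
  b = 0
  u = 9 + 8
  x = 4
  d = 4
  v = 3
  return 4
After constant-fold (8 stmts):
  z = 9
  t = 1
  b = 0
  u = 17
  x = 4
  d = 4
  v = 3
  return 4
After dead-code-elim (1 stmts):
  return 4
Evaluate:
  z = 9  =>  z = 9
  t = 1  =>  t = 1
  b = 6 * 0  =>  b = 0
  u = z + 8  =>  u = 17
  x = 4 + 0  =>  x = 4
  d = x  =>  d = 4
  v = 3  =>  v = 3
  return d = 4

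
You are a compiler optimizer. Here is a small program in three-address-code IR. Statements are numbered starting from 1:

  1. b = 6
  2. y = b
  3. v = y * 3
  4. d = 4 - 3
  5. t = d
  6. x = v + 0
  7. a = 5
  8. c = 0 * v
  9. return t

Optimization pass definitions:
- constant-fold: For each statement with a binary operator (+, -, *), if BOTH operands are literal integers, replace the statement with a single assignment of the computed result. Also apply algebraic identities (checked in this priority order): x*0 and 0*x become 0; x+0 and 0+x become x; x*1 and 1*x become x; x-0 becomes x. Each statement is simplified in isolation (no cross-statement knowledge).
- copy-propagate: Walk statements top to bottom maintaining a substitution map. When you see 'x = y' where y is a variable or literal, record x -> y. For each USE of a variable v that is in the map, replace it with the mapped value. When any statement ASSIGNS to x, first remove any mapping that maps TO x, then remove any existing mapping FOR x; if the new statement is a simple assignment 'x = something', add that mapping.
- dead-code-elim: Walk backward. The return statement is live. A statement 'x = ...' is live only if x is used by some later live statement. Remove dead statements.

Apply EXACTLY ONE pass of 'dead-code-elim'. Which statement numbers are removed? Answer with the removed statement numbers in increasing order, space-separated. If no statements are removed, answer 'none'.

Answer: 1 2 3 6 7 8

Derivation:
Backward liveness scan:
Stmt 1 'b = 6': DEAD (b not in live set [])
Stmt 2 'y = b': DEAD (y not in live set [])
Stmt 3 'v = y * 3': DEAD (v not in live set [])
Stmt 4 'd = 4 - 3': KEEP (d is live); live-in = []
Stmt 5 't = d': KEEP (t is live); live-in = ['d']
Stmt 6 'x = v + 0': DEAD (x not in live set ['t'])
Stmt 7 'a = 5': DEAD (a not in live set ['t'])
Stmt 8 'c = 0 * v': DEAD (c not in live set ['t'])
Stmt 9 'return t': KEEP (return); live-in = ['t']
Removed statement numbers: [1, 2, 3, 6, 7, 8]
Surviving IR:
  d = 4 - 3
  t = d
  return t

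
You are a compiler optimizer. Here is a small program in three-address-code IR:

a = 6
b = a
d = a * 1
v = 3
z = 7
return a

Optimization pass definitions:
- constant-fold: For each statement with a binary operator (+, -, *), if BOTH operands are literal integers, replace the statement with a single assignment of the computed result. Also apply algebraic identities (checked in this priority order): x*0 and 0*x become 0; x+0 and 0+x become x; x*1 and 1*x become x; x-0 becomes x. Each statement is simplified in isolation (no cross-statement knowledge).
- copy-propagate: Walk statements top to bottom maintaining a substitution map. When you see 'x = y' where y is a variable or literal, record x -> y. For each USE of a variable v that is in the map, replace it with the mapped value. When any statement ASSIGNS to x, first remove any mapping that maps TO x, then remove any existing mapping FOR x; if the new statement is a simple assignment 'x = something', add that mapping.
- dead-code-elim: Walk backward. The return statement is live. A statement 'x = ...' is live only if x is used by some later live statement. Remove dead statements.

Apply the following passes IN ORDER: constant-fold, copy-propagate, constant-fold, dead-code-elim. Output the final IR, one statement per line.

Initial IR:
  a = 6
  b = a
  d = a * 1
  v = 3
  z = 7
  return a
After constant-fold (6 stmts):
  a = 6
  b = a
  d = a
  v = 3
  z = 7
  return a
After copy-propagate (6 stmts):
  a = 6
  b = 6
  d = 6
  v = 3
  z = 7
  return 6
After constant-fold (6 stmts):
  a = 6
  b = 6
  d = 6
  v = 3
  z = 7
  return 6
After dead-code-elim (1 stmts):
  return 6

Answer: return 6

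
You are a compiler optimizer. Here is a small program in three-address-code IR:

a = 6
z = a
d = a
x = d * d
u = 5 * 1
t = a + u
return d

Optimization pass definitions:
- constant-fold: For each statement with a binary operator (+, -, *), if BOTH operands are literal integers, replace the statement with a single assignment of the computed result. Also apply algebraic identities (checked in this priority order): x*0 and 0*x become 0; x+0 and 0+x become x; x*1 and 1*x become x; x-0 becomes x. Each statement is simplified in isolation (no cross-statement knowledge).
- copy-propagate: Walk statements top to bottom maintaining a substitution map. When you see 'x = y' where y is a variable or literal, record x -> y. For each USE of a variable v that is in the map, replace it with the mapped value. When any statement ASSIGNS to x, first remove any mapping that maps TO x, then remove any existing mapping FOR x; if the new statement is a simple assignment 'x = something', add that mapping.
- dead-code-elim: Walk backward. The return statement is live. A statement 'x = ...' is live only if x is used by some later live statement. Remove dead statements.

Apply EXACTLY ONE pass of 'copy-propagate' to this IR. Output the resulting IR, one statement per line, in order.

Applying copy-propagate statement-by-statement:
  [1] a = 6  (unchanged)
  [2] z = a  -> z = 6
  [3] d = a  -> d = 6
  [4] x = d * d  -> x = 6 * 6
  [5] u = 5 * 1  (unchanged)
  [6] t = a + u  -> t = 6 + u
  [7] return d  -> return 6
Result (7 stmts):
  a = 6
  z = 6
  d = 6
  x = 6 * 6
  u = 5 * 1
  t = 6 + u
  return 6

Answer: a = 6
z = 6
d = 6
x = 6 * 6
u = 5 * 1
t = 6 + u
return 6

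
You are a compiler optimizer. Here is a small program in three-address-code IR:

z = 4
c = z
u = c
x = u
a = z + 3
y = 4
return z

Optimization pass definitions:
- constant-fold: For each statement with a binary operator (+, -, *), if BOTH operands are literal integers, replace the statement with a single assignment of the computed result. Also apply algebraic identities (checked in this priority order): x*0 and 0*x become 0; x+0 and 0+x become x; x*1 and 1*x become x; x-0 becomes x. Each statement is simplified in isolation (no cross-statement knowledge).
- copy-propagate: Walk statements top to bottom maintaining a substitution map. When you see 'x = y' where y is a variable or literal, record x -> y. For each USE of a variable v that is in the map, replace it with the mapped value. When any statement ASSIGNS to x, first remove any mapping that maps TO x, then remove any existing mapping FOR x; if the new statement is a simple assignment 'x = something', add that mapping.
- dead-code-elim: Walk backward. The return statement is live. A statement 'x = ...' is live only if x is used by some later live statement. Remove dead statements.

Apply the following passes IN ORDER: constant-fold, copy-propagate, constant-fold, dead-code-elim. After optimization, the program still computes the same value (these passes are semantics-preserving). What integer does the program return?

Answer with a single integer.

Answer: 4

Derivation:
Initial IR:
  z = 4
  c = z
  u = c
  x = u
  a = z + 3
  y = 4
  return z
After constant-fold (7 stmts):
  z = 4
  c = z
  u = c
  x = u
  a = z + 3
  y = 4
  return z
After copy-propagate (7 stmts):
  z = 4
  c = 4
  u = 4
  x = 4
  a = 4 + 3
  y = 4
  return 4
After constant-fold (7 stmts):
  z = 4
  c = 4
  u = 4
  x = 4
  a = 7
  y = 4
  return 4
After dead-code-elim (1 stmts):
  return 4
Evaluate:
  z = 4  =>  z = 4
  c = z  =>  c = 4
  u = c  =>  u = 4
  x = u  =>  x = 4
  a = z + 3  =>  a = 7
  y = 4  =>  y = 4
  return z = 4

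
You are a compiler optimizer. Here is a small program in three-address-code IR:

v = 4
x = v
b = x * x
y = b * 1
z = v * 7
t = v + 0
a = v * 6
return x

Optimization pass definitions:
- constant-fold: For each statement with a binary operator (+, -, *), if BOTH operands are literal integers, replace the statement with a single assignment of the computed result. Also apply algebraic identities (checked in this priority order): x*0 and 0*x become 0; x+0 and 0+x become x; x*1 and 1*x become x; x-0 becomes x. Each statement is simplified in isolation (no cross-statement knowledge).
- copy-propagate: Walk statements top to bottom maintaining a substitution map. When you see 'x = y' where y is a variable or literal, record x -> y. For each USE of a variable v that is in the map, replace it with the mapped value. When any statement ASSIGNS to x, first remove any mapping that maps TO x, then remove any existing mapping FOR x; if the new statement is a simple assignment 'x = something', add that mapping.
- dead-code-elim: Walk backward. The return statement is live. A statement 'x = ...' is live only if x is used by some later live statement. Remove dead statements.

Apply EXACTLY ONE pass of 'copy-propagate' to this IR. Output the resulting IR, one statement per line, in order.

Applying copy-propagate statement-by-statement:
  [1] v = 4  (unchanged)
  [2] x = v  -> x = 4
  [3] b = x * x  -> b = 4 * 4
  [4] y = b * 1  (unchanged)
  [5] z = v * 7  -> z = 4 * 7
  [6] t = v + 0  -> t = 4 + 0
  [7] a = v * 6  -> a = 4 * 6
  [8] return x  -> return 4
Result (8 stmts):
  v = 4
  x = 4
  b = 4 * 4
  y = b * 1
  z = 4 * 7
  t = 4 + 0
  a = 4 * 6
  return 4

Answer: v = 4
x = 4
b = 4 * 4
y = b * 1
z = 4 * 7
t = 4 + 0
a = 4 * 6
return 4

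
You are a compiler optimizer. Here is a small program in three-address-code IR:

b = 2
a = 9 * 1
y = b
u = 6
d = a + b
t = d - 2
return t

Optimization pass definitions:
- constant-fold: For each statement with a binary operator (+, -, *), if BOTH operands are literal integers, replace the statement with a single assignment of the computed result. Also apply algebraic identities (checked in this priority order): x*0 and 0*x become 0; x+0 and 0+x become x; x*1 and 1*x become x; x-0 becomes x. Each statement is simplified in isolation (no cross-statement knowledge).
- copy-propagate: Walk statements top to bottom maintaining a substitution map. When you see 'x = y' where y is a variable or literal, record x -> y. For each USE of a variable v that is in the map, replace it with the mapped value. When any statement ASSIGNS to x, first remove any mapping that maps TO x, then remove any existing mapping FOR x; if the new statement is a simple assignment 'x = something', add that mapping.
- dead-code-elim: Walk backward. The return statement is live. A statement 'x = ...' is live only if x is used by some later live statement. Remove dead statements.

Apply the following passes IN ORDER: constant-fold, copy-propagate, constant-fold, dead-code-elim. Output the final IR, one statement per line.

Answer: d = 11
t = d - 2
return t

Derivation:
Initial IR:
  b = 2
  a = 9 * 1
  y = b
  u = 6
  d = a + b
  t = d - 2
  return t
After constant-fold (7 stmts):
  b = 2
  a = 9
  y = b
  u = 6
  d = a + b
  t = d - 2
  return t
After copy-propagate (7 stmts):
  b = 2
  a = 9
  y = 2
  u = 6
  d = 9 + 2
  t = d - 2
  return t
After constant-fold (7 stmts):
  b = 2
  a = 9
  y = 2
  u = 6
  d = 11
  t = d - 2
  return t
After dead-code-elim (3 stmts):
  d = 11
  t = d - 2
  return t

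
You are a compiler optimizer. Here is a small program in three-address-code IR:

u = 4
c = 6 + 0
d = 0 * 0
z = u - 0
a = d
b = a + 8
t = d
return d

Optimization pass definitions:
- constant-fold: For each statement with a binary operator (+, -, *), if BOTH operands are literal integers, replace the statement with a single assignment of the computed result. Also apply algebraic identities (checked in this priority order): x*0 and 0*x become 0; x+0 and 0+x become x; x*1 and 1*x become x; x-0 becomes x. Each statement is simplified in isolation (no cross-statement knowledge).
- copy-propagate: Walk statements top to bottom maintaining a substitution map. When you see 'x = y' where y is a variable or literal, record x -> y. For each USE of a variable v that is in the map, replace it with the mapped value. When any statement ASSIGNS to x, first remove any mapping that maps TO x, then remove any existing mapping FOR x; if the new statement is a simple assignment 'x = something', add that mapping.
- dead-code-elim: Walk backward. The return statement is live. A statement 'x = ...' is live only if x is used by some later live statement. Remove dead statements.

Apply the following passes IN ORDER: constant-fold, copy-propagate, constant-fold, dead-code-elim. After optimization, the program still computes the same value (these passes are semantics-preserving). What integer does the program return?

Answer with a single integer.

Initial IR:
  u = 4
  c = 6 + 0
  d = 0 * 0
  z = u - 0
  a = d
  b = a + 8
  t = d
  return d
After constant-fold (8 stmts):
  u = 4
  c = 6
  d = 0
  z = u
  a = d
  b = a + 8
  t = d
  return d
After copy-propagate (8 stmts):
  u = 4
  c = 6
  d = 0
  z = 4
  a = 0
  b = 0 + 8
  t = 0
  return 0
After constant-fold (8 stmts):
  u = 4
  c = 6
  d = 0
  z = 4
  a = 0
  b = 8
  t = 0
  return 0
After dead-code-elim (1 stmts):
  return 0
Evaluate:
  u = 4  =>  u = 4
  c = 6 + 0  =>  c = 6
  d = 0 * 0  =>  d = 0
  z = u - 0  =>  z = 4
  a = d  =>  a = 0
  b = a + 8  =>  b = 8
  t = d  =>  t = 0
  return d = 0

Answer: 0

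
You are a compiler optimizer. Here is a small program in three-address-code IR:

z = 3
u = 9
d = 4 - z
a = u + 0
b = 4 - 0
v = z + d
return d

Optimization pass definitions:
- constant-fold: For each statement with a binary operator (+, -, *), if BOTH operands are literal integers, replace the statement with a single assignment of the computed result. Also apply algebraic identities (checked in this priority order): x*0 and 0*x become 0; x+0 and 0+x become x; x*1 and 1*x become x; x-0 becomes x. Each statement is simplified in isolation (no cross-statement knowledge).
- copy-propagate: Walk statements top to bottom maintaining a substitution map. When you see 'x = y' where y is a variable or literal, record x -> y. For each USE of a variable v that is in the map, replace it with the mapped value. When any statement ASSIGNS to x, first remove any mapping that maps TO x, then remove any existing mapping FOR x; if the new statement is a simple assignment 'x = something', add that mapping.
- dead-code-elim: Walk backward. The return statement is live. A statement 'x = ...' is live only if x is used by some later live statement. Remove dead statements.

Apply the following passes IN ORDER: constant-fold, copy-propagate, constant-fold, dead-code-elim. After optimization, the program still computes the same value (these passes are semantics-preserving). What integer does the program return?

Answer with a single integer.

Answer: 1

Derivation:
Initial IR:
  z = 3
  u = 9
  d = 4 - z
  a = u + 0
  b = 4 - 0
  v = z + d
  return d
After constant-fold (7 stmts):
  z = 3
  u = 9
  d = 4 - z
  a = u
  b = 4
  v = z + d
  return d
After copy-propagate (7 stmts):
  z = 3
  u = 9
  d = 4 - 3
  a = 9
  b = 4
  v = 3 + d
  return d
After constant-fold (7 stmts):
  z = 3
  u = 9
  d = 1
  a = 9
  b = 4
  v = 3 + d
  return d
After dead-code-elim (2 stmts):
  d = 1
  return d
Evaluate:
  z = 3  =>  z = 3
  u = 9  =>  u = 9
  d = 4 - z  =>  d = 1
  a = u + 0  =>  a = 9
  b = 4 - 0  =>  b = 4
  v = z + d  =>  v = 4
  return d = 1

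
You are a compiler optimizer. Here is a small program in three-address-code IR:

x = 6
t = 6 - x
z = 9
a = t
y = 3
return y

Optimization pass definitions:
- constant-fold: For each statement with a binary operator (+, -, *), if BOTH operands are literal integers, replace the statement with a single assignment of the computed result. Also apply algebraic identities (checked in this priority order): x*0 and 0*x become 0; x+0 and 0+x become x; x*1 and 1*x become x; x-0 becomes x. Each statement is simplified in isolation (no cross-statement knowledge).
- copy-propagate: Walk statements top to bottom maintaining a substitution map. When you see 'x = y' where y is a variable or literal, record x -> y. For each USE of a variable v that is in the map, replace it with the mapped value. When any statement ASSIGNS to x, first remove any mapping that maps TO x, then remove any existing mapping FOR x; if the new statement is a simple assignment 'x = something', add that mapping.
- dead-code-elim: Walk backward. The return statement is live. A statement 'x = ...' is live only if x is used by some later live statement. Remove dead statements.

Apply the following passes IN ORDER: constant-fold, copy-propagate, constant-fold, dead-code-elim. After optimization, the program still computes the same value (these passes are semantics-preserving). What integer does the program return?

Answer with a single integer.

Answer: 3

Derivation:
Initial IR:
  x = 6
  t = 6 - x
  z = 9
  a = t
  y = 3
  return y
After constant-fold (6 stmts):
  x = 6
  t = 6 - x
  z = 9
  a = t
  y = 3
  return y
After copy-propagate (6 stmts):
  x = 6
  t = 6 - 6
  z = 9
  a = t
  y = 3
  return 3
After constant-fold (6 stmts):
  x = 6
  t = 0
  z = 9
  a = t
  y = 3
  return 3
After dead-code-elim (1 stmts):
  return 3
Evaluate:
  x = 6  =>  x = 6
  t = 6 - x  =>  t = 0
  z = 9  =>  z = 9
  a = t  =>  a = 0
  y = 3  =>  y = 3
  return y = 3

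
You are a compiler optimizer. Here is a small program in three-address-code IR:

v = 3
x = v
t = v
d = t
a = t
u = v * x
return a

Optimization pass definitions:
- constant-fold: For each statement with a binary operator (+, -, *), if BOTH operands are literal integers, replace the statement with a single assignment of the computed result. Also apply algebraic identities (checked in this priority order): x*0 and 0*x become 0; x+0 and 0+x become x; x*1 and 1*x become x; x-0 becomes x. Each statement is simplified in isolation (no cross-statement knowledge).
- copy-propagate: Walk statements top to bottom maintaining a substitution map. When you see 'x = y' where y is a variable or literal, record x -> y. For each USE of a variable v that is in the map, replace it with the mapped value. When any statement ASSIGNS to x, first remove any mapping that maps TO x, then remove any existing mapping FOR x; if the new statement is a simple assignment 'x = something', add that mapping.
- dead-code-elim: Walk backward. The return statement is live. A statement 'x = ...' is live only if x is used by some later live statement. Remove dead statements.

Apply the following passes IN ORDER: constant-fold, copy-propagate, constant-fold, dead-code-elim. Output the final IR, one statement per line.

Answer: return 3

Derivation:
Initial IR:
  v = 3
  x = v
  t = v
  d = t
  a = t
  u = v * x
  return a
After constant-fold (7 stmts):
  v = 3
  x = v
  t = v
  d = t
  a = t
  u = v * x
  return a
After copy-propagate (7 stmts):
  v = 3
  x = 3
  t = 3
  d = 3
  a = 3
  u = 3 * 3
  return 3
After constant-fold (7 stmts):
  v = 3
  x = 3
  t = 3
  d = 3
  a = 3
  u = 9
  return 3
After dead-code-elim (1 stmts):
  return 3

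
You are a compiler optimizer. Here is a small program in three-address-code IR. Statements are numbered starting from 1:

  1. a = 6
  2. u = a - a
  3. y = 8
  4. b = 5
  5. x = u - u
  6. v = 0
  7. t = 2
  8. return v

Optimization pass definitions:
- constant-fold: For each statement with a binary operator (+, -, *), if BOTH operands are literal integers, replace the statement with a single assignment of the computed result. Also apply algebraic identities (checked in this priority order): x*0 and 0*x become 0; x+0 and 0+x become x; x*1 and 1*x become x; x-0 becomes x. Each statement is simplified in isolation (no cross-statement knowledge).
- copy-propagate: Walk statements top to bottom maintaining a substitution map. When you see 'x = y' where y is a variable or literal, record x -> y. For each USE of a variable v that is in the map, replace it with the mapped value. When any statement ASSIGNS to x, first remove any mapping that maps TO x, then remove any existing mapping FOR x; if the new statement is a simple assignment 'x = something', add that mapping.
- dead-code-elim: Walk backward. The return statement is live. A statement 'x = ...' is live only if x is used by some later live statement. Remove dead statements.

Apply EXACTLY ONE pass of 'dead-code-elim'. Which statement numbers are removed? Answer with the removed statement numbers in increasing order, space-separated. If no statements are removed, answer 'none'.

Backward liveness scan:
Stmt 1 'a = 6': DEAD (a not in live set [])
Stmt 2 'u = a - a': DEAD (u not in live set [])
Stmt 3 'y = 8': DEAD (y not in live set [])
Stmt 4 'b = 5': DEAD (b not in live set [])
Stmt 5 'x = u - u': DEAD (x not in live set [])
Stmt 6 'v = 0': KEEP (v is live); live-in = []
Stmt 7 't = 2': DEAD (t not in live set ['v'])
Stmt 8 'return v': KEEP (return); live-in = ['v']
Removed statement numbers: [1, 2, 3, 4, 5, 7]
Surviving IR:
  v = 0
  return v

Answer: 1 2 3 4 5 7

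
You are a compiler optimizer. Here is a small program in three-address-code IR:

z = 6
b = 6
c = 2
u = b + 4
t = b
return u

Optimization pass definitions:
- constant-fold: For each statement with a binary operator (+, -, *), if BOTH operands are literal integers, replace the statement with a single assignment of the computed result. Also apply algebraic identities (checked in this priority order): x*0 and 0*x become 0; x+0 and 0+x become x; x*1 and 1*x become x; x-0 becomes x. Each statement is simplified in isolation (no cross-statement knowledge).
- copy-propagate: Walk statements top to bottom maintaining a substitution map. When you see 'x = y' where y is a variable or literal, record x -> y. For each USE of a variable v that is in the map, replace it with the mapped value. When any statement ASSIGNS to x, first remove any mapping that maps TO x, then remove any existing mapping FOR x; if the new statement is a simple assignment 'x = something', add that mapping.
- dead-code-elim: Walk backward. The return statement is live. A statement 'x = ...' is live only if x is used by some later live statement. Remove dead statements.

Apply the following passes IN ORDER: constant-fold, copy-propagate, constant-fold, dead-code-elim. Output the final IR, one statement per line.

Initial IR:
  z = 6
  b = 6
  c = 2
  u = b + 4
  t = b
  return u
After constant-fold (6 stmts):
  z = 6
  b = 6
  c = 2
  u = b + 4
  t = b
  return u
After copy-propagate (6 stmts):
  z = 6
  b = 6
  c = 2
  u = 6 + 4
  t = 6
  return u
After constant-fold (6 stmts):
  z = 6
  b = 6
  c = 2
  u = 10
  t = 6
  return u
After dead-code-elim (2 stmts):
  u = 10
  return u

Answer: u = 10
return u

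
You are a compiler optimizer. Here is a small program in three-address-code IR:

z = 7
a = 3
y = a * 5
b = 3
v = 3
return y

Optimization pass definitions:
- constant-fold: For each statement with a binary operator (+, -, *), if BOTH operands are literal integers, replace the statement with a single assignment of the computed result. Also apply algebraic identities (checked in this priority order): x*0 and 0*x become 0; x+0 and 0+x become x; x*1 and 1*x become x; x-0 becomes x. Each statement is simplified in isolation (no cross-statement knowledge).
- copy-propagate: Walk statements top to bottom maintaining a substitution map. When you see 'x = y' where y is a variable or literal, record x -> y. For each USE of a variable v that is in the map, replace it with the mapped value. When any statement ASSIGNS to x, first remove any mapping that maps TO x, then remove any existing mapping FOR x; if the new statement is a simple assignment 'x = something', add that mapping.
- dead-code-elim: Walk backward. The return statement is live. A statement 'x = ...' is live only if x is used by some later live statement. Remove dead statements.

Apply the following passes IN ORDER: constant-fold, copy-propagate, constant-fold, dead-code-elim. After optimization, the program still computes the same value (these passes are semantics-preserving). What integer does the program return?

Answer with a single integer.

Initial IR:
  z = 7
  a = 3
  y = a * 5
  b = 3
  v = 3
  return y
After constant-fold (6 stmts):
  z = 7
  a = 3
  y = a * 5
  b = 3
  v = 3
  return y
After copy-propagate (6 stmts):
  z = 7
  a = 3
  y = 3 * 5
  b = 3
  v = 3
  return y
After constant-fold (6 stmts):
  z = 7
  a = 3
  y = 15
  b = 3
  v = 3
  return y
After dead-code-elim (2 stmts):
  y = 15
  return y
Evaluate:
  z = 7  =>  z = 7
  a = 3  =>  a = 3
  y = a * 5  =>  y = 15
  b = 3  =>  b = 3
  v = 3  =>  v = 3
  return y = 15

Answer: 15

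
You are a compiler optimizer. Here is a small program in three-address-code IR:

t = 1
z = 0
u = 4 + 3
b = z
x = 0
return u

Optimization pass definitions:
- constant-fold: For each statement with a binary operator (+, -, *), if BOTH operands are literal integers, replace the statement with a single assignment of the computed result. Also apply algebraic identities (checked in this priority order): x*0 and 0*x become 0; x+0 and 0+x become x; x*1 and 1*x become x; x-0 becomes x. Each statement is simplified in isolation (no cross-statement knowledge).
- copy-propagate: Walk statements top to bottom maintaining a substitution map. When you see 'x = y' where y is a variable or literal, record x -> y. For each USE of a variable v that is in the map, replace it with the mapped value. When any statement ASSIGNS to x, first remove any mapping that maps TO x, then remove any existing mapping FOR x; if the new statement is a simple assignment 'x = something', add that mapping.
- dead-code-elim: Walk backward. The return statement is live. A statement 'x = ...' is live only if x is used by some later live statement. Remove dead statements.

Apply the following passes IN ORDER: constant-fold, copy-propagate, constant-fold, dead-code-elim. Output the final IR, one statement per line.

Initial IR:
  t = 1
  z = 0
  u = 4 + 3
  b = z
  x = 0
  return u
After constant-fold (6 stmts):
  t = 1
  z = 0
  u = 7
  b = z
  x = 0
  return u
After copy-propagate (6 stmts):
  t = 1
  z = 0
  u = 7
  b = 0
  x = 0
  return 7
After constant-fold (6 stmts):
  t = 1
  z = 0
  u = 7
  b = 0
  x = 0
  return 7
After dead-code-elim (1 stmts):
  return 7

Answer: return 7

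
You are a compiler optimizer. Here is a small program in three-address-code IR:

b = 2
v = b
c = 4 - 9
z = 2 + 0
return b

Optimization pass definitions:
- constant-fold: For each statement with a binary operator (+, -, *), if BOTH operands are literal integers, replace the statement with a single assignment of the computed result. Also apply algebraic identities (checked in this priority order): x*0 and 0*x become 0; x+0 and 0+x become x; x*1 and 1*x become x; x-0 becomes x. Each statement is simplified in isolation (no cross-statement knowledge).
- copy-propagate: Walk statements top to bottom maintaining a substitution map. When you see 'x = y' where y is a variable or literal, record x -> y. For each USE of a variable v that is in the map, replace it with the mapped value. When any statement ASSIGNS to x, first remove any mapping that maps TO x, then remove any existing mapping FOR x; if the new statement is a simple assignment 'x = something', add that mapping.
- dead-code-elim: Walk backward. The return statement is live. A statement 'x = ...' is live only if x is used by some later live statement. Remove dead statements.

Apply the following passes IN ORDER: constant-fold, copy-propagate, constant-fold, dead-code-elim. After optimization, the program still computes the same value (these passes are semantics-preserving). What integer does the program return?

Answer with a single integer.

Answer: 2

Derivation:
Initial IR:
  b = 2
  v = b
  c = 4 - 9
  z = 2 + 0
  return b
After constant-fold (5 stmts):
  b = 2
  v = b
  c = -5
  z = 2
  return b
After copy-propagate (5 stmts):
  b = 2
  v = 2
  c = -5
  z = 2
  return 2
After constant-fold (5 stmts):
  b = 2
  v = 2
  c = -5
  z = 2
  return 2
After dead-code-elim (1 stmts):
  return 2
Evaluate:
  b = 2  =>  b = 2
  v = b  =>  v = 2
  c = 4 - 9  =>  c = -5
  z = 2 + 0  =>  z = 2
  return b = 2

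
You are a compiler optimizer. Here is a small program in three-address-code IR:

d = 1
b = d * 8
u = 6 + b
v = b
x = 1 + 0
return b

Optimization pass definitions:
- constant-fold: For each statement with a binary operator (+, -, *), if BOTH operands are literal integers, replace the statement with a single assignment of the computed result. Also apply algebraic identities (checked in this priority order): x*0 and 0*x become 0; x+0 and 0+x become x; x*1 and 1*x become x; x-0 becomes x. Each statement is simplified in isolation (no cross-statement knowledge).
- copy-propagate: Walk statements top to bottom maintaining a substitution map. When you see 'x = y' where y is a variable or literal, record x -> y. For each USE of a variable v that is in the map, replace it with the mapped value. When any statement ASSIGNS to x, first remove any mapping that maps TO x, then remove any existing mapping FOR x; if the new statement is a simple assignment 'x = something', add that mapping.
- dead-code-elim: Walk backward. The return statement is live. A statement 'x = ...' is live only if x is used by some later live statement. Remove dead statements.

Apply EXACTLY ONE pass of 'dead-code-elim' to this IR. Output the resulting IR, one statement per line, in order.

Applying dead-code-elim statement-by-statement:
  [6] return b  -> KEEP (return); live=['b']
  [5] x = 1 + 0  -> DEAD (x not live)
  [4] v = b  -> DEAD (v not live)
  [3] u = 6 + b  -> DEAD (u not live)
  [2] b = d * 8  -> KEEP; live=['d']
  [1] d = 1  -> KEEP; live=[]
Result (3 stmts):
  d = 1
  b = d * 8
  return b

Answer: d = 1
b = d * 8
return b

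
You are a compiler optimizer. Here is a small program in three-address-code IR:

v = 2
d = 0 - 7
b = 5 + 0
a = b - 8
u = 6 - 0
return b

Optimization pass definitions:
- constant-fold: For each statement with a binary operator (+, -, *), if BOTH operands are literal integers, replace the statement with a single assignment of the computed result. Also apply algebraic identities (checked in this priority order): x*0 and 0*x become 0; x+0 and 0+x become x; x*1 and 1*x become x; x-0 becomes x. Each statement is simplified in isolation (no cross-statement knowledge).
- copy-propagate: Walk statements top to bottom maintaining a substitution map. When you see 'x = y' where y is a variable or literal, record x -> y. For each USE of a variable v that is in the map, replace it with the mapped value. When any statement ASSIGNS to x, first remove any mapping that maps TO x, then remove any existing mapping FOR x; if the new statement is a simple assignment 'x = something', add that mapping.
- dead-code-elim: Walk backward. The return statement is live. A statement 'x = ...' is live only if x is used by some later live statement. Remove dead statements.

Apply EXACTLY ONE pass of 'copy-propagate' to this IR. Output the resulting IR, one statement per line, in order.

Answer: v = 2
d = 0 - 7
b = 5 + 0
a = b - 8
u = 6 - 0
return b

Derivation:
Applying copy-propagate statement-by-statement:
  [1] v = 2  (unchanged)
  [2] d = 0 - 7  (unchanged)
  [3] b = 5 + 0  (unchanged)
  [4] a = b - 8  (unchanged)
  [5] u = 6 - 0  (unchanged)
  [6] return b  (unchanged)
Result (6 stmts):
  v = 2
  d = 0 - 7
  b = 5 + 0
  a = b - 8
  u = 6 - 0
  return b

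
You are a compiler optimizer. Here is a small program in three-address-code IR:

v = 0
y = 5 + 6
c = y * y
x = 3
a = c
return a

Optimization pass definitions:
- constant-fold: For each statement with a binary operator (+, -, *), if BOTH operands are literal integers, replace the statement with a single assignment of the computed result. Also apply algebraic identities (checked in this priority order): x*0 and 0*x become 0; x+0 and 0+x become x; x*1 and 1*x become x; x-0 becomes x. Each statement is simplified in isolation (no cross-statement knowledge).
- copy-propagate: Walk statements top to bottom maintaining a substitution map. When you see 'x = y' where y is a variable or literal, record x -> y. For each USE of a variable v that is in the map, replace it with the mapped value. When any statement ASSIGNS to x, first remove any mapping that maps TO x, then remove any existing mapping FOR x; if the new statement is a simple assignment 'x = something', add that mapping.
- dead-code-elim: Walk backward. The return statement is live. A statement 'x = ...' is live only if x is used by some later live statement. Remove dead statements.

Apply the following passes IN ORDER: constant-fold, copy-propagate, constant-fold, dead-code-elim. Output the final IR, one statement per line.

Initial IR:
  v = 0
  y = 5 + 6
  c = y * y
  x = 3
  a = c
  return a
After constant-fold (6 stmts):
  v = 0
  y = 11
  c = y * y
  x = 3
  a = c
  return a
After copy-propagate (6 stmts):
  v = 0
  y = 11
  c = 11 * 11
  x = 3
  a = c
  return c
After constant-fold (6 stmts):
  v = 0
  y = 11
  c = 121
  x = 3
  a = c
  return c
After dead-code-elim (2 stmts):
  c = 121
  return c

Answer: c = 121
return c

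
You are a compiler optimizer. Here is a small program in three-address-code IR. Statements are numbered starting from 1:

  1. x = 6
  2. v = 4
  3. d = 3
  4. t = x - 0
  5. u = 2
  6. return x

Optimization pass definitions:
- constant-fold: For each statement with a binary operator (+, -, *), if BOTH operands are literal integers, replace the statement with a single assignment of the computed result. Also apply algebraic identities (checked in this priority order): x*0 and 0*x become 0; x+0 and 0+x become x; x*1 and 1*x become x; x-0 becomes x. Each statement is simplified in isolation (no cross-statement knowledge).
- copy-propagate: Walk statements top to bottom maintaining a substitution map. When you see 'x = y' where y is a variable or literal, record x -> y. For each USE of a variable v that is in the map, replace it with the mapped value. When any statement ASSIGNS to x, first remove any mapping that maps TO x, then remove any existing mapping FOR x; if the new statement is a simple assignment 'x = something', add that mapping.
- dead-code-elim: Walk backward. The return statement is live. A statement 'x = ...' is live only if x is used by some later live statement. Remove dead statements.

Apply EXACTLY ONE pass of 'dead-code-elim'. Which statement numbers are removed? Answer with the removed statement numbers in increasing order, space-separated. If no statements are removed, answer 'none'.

Backward liveness scan:
Stmt 1 'x = 6': KEEP (x is live); live-in = []
Stmt 2 'v = 4': DEAD (v not in live set ['x'])
Stmt 3 'd = 3': DEAD (d not in live set ['x'])
Stmt 4 't = x - 0': DEAD (t not in live set ['x'])
Stmt 5 'u = 2': DEAD (u not in live set ['x'])
Stmt 6 'return x': KEEP (return); live-in = ['x']
Removed statement numbers: [2, 3, 4, 5]
Surviving IR:
  x = 6
  return x

Answer: 2 3 4 5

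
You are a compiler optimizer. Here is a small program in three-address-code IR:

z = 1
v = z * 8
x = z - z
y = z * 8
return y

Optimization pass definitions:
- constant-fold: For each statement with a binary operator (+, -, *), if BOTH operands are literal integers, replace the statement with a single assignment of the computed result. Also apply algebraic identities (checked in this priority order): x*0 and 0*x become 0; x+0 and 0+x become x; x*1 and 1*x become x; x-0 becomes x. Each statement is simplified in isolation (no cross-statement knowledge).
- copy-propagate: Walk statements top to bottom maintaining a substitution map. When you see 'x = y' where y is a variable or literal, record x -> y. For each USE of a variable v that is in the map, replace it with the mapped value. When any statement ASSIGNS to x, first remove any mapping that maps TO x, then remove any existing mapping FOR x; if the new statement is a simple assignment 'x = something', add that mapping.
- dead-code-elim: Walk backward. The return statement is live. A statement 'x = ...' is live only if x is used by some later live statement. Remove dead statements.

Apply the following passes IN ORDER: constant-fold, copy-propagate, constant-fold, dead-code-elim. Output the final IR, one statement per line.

Answer: y = 8
return y

Derivation:
Initial IR:
  z = 1
  v = z * 8
  x = z - z
  y = z * 8
  return y
After constant-fold (5 stmts):
  z = 1
  v = z * 8
  x = z - z
  y = z * 8
  return y
After copy-propagate (5 stmts):
  z = 1
  v = 1 * 8
  x = 1 - 1
  y = 1 * 8
  return y
After constant-fold (5 stmts):
  z = 1
  v = 8
  x = 0
  y = 8
  return y
After dead-code-elim (2 stmts):
  y = 8
  return y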